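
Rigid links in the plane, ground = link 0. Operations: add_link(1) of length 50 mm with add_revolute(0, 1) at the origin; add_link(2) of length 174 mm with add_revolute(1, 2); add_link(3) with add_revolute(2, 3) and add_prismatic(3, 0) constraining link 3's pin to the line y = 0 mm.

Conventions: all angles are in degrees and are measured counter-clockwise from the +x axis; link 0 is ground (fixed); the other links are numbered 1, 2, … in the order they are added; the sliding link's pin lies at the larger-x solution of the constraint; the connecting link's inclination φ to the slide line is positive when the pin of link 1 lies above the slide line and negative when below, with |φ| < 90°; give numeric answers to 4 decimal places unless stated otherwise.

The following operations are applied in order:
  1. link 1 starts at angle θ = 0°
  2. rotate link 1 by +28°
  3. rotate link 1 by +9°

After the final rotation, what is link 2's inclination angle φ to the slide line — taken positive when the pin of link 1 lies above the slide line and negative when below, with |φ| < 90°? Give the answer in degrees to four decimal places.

geometry: r = 50 mm, L = 174 mm, e = 0 mm; θ starts at 0°
rotate link 1 by +28°: θ ← 0° +28° = 28°
rotate link 1 by +9°: θ ← 28° +9° = 37°
h = r sin θ − e = 30.090751 − 0 = 30.090751
sin φ = h / L = 30.090751 / 174 = 0.17293535
φ = arcsin(0.17293535) = 9.958531°

9.9585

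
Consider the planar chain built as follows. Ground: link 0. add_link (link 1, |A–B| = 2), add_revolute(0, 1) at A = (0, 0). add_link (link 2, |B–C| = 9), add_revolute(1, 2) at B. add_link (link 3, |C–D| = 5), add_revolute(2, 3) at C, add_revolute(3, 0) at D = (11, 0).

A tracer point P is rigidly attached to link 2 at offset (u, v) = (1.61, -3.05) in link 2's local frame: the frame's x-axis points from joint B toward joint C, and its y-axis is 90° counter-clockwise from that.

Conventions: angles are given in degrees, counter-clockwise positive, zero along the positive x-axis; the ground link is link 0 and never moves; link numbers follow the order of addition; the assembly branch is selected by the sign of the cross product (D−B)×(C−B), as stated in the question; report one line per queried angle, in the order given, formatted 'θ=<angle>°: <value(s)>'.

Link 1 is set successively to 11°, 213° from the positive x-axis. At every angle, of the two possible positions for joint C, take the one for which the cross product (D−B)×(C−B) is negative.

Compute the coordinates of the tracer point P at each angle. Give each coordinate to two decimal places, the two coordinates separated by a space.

A=(0,0), D=(11.00,0)
θ=11°: B = A + 2.00·(cos11°, sin11°) = (1.9633, 0.3816)
θ=11°: |BD| = 9.0448
θ=11°: circle(B,9.00) ∩ circle(D,5.00): a=7.6181, h=4.7921
θ=11°:   candidates: C₊=(9.7768,4.8481) cross=43.344; C₋=(9.3724,-4.7277) cross=-43.344
θ=11°:   branch - wants cross < 0 → take C=(9.3724,-4.7277) (cross=-43.344)
θ=11°: ex = (C−B)/|BC| = (0.8232,-0.5677); ey = (0.5677,0.8232)
θ=11°: P = B + 1.61·ex + -3.05·ey = (1.5572,-3.0432)
θ=213°: B = A + 2.00·(cos213°, sin213°) = (-1.6773, -1.0893)
θ=213°: |BD| = 12.7241
θ=213°: circle(B,9.00) ∩ circle(D,5.00): a=8.5626, h=2.7717
θ=213°:   candidates: C₊=(6.6165,2.4052) cross=35.267; C₋=(7.0911,-3.1178) cross=-35.267
θ=213°:   branch - wants cross < 0 → take C=(7.0911,-3.1178) (cross=-35.267)
θ=213°: ex = (C−B)/|BC| = (0.9743,-0.2254); ey = (0.2254,0.9743)
θ=213°: P = B + 1.61·ex + -3.05·ey = (-0.7962,-4.4237)

θ=11°: 1.56 -3.04
θ=213°: -0.80 -4.42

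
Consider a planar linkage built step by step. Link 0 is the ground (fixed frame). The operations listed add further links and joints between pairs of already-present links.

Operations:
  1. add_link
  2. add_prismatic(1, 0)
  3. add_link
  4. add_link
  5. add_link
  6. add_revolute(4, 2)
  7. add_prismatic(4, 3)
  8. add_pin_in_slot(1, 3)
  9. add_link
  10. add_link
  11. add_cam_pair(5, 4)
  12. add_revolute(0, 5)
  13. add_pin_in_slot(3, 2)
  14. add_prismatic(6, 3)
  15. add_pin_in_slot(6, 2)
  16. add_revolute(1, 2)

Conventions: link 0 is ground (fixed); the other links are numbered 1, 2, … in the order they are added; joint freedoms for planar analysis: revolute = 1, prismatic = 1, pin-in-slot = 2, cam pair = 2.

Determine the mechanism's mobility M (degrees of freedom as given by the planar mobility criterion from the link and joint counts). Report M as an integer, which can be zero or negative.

(L,J1,J2)=(1,0,0); link0 fixed
link1: (2,0,0)
P 1-0 [J1]: (2,1,0)
link2: (3,1,0)
link3: (4,1,0)
link4: (5,1,0)
R 4-2 [J1]: (5,2,0)
P 4-3 [J1]: (5,3,0)
PS 1-3 [J2]: (5,3,1)
link5: (6,3,1)
link6: (7,3,1)
C 5-4 [J2]: (7,3,2)
R 0-5 [J1]: (7,4,2)
PS 3-2 [J2]: (7,4,3)
P 6-3 [J1]: (7,5,3)
PS 6-2 [J2]: (7,5,4)
R 1-2 [J1]: (7,6,4)
Grübler: 3·6 − 2·6 − 4 = 2

M = 2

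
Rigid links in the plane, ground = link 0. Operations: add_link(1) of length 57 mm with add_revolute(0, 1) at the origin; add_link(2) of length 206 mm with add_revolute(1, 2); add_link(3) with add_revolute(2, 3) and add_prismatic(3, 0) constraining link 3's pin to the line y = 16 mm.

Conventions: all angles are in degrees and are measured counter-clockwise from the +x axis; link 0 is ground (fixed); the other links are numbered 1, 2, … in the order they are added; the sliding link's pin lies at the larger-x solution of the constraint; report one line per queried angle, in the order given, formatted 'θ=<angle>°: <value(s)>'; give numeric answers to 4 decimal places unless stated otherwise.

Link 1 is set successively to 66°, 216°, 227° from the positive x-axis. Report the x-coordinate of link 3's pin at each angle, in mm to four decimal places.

geometry: r = 57 mm, L = 206 mm, e = 16 mm
θ=66°: crank pin P = (r cos θ, r sin θ) = (23.183989, 52.072091)
θ=66°: h = r sin θ − e = 52.072091 − 16 = 36.072091
θ=66°: x = r cos θ + √(L² − h²) = 23.183989 + 202.817170 = 226.001158
θ=216°: crank pin P = (r cos θ, r sin θ) = (-46.113969, -33.503759)
θ=216°: h = r sin θ − e = -33.503759 − 16 = -49.503759
θ=216°: x = r cos θ + √(L² − h²) = -46.113969 + 199.963441 = 153.849472
θ=227°: crank pin P = (r cos θ, r sin θ) = (-38.873907, -41.687161)
θ=227°: h = r sin θ − e = -41.687161 − 16 = -57.687161
θ=227°: x = r cos θ + √(L² − h²) = -38.873907 + 197.757911 = 158.884005

θ=66°: 226.0012
θ=216°: 153.8495
θ=227°: 158.8840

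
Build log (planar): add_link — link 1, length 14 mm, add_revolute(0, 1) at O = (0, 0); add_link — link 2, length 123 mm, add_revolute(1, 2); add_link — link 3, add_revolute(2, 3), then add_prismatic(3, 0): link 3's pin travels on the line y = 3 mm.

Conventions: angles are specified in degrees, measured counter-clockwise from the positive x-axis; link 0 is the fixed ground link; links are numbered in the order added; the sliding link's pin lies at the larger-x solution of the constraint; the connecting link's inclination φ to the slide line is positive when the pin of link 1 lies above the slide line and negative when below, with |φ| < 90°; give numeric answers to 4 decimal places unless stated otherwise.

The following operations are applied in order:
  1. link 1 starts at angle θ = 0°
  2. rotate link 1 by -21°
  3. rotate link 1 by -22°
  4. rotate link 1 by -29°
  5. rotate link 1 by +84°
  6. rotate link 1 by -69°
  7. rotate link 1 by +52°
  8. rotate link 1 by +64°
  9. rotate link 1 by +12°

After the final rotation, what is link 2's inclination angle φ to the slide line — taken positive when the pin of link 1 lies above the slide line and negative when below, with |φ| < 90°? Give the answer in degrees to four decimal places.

geometry: r = 14 mm, L = 123 mm, e = 3 mm; θ starts at 0°
rotate link 1 by -21°: θ ← 0° -21° = -21°
rotate link 1 by -22°: θ ← -21° -22° = -43°
rotate link 1 by -29°: θ ← -43° -29° = -72°
rotate link 1 by +84°: θ ← -72° +84° = 12°
rotate link 1 by -69°: θ ← 12° -69° = -57°
rotate link 1 by +52°: θ ← -57° +52° = -5°
rotate link 1 by +64°: θ ← -5° +64° = 59°
rotate link 1 by +12°: θ ← 59° +12° = 71°
h = r sin θ − e = 13.237260 − 3 = 10.237260
sin φ = h / L = 10.237260 / 123 = 0.08322976
φ = arcsin(0.08322976) = 4.774237°

4.7742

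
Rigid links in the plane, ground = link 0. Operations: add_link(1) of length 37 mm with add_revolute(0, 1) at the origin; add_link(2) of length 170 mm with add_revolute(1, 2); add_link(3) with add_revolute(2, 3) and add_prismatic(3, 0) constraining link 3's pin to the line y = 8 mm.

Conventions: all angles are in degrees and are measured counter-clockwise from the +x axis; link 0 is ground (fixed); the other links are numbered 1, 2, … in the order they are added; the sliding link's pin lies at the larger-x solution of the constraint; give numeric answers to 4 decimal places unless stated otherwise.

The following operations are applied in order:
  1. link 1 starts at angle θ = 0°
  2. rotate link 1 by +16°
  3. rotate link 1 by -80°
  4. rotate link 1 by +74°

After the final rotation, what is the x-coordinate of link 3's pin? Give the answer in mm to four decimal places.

geometry: r = 37 mm, L = 170 mm, e = 8 mm; θ starts at 0°
rotate link 1 by +16°: θ ← 0° +16° = 16°
rotate link 1 by -80°: θ ← 16° -80° = -64°
rotate link 1 by +74°: θ ← -64° +74° = 10°
crank pin P = (r cos θ, r sin θ) = (36.437887, 6.424983)
h = r sin θ − e = 6.424983 − 8 = -1.575017
x = r cos θ + √(L² − h²) = 36.437887 + 169.992704 = 206.430591

206.4306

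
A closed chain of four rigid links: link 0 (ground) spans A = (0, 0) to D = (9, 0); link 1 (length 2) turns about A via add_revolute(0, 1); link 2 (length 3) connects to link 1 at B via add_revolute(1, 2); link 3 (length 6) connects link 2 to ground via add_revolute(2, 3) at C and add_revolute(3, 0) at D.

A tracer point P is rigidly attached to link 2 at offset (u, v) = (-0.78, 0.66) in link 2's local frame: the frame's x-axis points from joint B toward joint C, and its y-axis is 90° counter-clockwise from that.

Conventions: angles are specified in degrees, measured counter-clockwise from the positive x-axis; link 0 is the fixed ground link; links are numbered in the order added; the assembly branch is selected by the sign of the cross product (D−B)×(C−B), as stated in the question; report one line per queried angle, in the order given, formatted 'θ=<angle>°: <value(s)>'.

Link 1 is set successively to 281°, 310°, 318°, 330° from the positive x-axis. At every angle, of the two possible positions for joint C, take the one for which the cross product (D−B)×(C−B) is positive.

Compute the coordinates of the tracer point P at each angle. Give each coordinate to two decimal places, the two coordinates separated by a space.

A=(0,0), D=(9.00,0)
θ=281°: B = A + 2.00·(cos281°, sin281°) = (0.3816, -1.9633)
θ=281°: |BD| = 8.8392
θ=281°: circle(B,3.00) ∩ circle(D,6.00): a=2.8923, h=0.7967
θ=281°:   candidates: C₊=(3.0247,-0.5441) cross=7.042; C₋=(3.3786,-2.0976) cross=-7.042
θ=281°:   branch + wants cross > 0 → take C=(3.0247,-0.5441) (cross=7.042)
θ=281°: ex = (C−B)/|BC| = (0.8810,0.4731); ey = (-0.4731,0.8810)
θ=281°: P = B + -0.78·ex + 0.66·ey = (-0.6178,-1.7508)
θ=310°: B = A + 2.00·(cos310°, sin310°) = (1.2856, -1.5321)
θ=310°: |BD| = 7.8651
θ=310°: circle(B,3.00) ∩ circle(D,6.00): a=2.2161, h=2.0221
θ=310°:   candidates: C₊=(3.0653,0.8830) cross=15.904; C₋=(3.8531,-3.0838) cross=-15.904
θ=310°:   branch + wants cross > 0 → take C=(3.0653,0.8830) (cross=15.904)
θ=310°: ex = (C−B)/|BC| = (0.5932,0.8050); ey = (-0.8050,0.5932)
θ=310°: P = B + -0.78·ex + 0.66·ey = (0.2915,-1.7685)
θ=318°: B = A + 2.00·(cos318°, sin318°) = (1.4863, -1.3383)
θ=318°: |BD| = 7.6320
θ=318°: circle(B,3.00) ∩ circle(D,6.00): a=2.0471, h=2.1930
θ=318°:   candidates: C₊=(3.1171,1.1797) cross=16.737; C₋=(3.8862,-3.1384) cross=-16.737
θ=318°:   branch + wants cross > 0 → take C=(3.1171,1.1797) (cross=16.737)
θ=318°: ex = (C−B)/|BC| = (0.5436,0.8393); ey = (-0.8393,0.5436)
θ=318°: P = B + -0.78·ex + 0.66·ey = (0.5083,-1.6342)
θ=330°: B = A + 2.00·(cos330°, sin330°) = (1.7321, -1.0000)
θ=330°: |BD| = 7.3364
θ=330°: circle(B,3.00) ∩ circle(D,6.00): a=1.8281, h=2.3787
θ=330°:   candidates: C₊=(3.2188,1.6057) cross=17.451; C₋=(3.8673,-3.1073) cross=-17.451
θ=330°:   branch + wants cross > 0 → take C=(3.2188,1.6057) (cross=17.451)
θ=330°: ex = (C−B)/|BC| = (0.4956,0.8686); ey = (-0.8686,0.4956)
θ=330°: P = B + -0.78·ex + 0.66·ey = (0.7722,-1.3504)

θ=281°: -0.62 -1.75
θ=310°: 0.29 -1.77
θ=318°: 0.51 -1.63
θ=330°: 0.77 -1.35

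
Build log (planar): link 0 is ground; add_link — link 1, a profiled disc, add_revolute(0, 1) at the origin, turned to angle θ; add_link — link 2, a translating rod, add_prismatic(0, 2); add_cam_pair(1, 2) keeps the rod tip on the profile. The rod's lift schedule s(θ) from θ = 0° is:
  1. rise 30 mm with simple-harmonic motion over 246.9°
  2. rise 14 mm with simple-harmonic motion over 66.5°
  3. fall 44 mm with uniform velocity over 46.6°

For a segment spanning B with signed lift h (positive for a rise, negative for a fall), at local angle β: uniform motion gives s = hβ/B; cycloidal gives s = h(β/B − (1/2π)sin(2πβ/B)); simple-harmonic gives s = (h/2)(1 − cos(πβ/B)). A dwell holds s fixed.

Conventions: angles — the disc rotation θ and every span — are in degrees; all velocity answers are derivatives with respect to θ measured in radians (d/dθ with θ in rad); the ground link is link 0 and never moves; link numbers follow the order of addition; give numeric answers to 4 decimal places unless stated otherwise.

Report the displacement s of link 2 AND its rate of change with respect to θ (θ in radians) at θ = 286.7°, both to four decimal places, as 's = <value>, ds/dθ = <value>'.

seg 1 [0°–246.9°] simple-harmonic, h=30: full span → s += 30 → s = 30.0000
seg 2 [246.9°–313.4°] simple-harmonic, h=14: θ=286.7° here. β=39.8, B=66.5. 14/2·(1 − cos(π·0.5985)) = 9.1316 → s = 39.1316
velocity in seg [246.9°–313.4°] (simple-harmonic), θ in radians: β = 39.8° = 0.6946 rad, B = 66.5° = 1.1606 rad; ds/dθ = (πh/(2B)) sin(πβ/B) = (π·14/(2·1.1606)) sin(π·0.5985) = 18.047477 mm/rad

s = 39.1316, ds/dθ = 18.0475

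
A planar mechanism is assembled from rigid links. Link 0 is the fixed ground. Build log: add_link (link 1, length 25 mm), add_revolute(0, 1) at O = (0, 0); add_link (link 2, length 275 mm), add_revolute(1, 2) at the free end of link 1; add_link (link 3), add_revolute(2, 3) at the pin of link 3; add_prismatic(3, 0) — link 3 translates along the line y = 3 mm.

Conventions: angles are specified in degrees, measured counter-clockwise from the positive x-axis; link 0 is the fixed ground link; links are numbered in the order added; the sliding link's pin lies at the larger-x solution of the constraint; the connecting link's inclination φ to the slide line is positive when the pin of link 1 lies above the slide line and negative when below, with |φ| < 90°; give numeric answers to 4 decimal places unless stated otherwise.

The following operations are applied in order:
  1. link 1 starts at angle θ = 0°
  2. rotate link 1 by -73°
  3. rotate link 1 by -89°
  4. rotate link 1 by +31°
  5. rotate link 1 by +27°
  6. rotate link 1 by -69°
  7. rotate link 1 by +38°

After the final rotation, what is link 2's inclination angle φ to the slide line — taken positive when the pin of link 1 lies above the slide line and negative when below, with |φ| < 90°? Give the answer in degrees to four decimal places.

geometry: r = 25 mm, L = 275 mm, e = 3 mm; θ starts at 0°
rotate link 1 by -73°: θ ← 0° -73° = -73°
rotate link 1 by -89°: θ ← -73° -89° = -162°
rotate link 1 by +31°: θ ← -162° +31° = -131°
rotate link 1 by +27°: θ ← -131° +27° = -104°
rotate link 1 by -69°: θ ← -104° -69° = -173°
rotate link 1 by +38°: θ ← -173° +38° = -135°
h = r sin θ − e = -17.677670 − 3 = -20.677670
sin φ = h / L = -20.677670 / 275 = -0.07519153
φ = arcsin(-0.07519153) = -4.312227°

-4.3122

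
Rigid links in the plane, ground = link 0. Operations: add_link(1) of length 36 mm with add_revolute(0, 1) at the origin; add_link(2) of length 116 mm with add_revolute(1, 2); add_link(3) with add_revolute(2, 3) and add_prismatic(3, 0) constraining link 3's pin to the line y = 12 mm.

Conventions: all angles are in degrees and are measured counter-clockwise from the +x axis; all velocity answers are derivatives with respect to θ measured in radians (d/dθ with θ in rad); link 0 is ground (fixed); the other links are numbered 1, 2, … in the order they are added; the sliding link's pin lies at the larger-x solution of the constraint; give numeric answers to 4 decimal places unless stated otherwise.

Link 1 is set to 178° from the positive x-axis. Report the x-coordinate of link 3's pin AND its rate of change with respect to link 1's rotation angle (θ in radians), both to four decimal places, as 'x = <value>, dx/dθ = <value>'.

geometry: r = 36 mm, L = 116 mm, e = 12 mm
crank pin P = (r cos θ, r sin θ) = (-35.978070, 1.256382)
h = r sin θ − e = 1.256382 − 12 = -10.743618
x = r cos θ + √(L² − h²) = -35.978070 + 115.501405 = 79.523336
dx/dθ = −r sin θ − h·r cos θ/√(L² − h²) (θ in radians; h = -10.743618) = -4.602961

x = 79.5233, dx/dθ = -4.6030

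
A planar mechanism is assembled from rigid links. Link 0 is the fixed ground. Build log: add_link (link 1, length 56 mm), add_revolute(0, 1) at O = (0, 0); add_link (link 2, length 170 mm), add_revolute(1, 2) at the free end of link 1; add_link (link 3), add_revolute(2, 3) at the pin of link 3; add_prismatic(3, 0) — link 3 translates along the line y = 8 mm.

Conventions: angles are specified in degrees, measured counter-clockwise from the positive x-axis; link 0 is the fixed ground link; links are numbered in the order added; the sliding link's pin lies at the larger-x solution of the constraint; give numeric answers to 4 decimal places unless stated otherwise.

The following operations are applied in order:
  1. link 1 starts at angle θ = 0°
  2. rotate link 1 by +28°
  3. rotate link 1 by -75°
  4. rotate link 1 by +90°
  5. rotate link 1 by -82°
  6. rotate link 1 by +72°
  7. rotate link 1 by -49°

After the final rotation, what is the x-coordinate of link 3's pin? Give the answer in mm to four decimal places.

geometry: r = 56 mm, L = 170 mm, e = 8 mm; θ starts at 0°
rotate link 1 by +28°: θ ← 0° +28° = 28°
rotate link 1 by -75°: θ ← 28° -75° = -47°
rotate link 1 by +90°: θ ← -47° +90° = 43°
rotate link 1 by -82°: θ ← 43° -82° = -39°
rotate link 1 by +72°: θ ← -39° +72° = 33°
rotate link 1 by -49°: θ ← 33° -49° = -16°
crank pin P = (r cos θ, r sin θ) = (53.830655, -15.435692)
h = r sin θ − e = -15.435692 − 8 = -23.435692
x = r cos θ + √(L² − h²) = 53.830655 + 168.376864 = 222.207519

222.2075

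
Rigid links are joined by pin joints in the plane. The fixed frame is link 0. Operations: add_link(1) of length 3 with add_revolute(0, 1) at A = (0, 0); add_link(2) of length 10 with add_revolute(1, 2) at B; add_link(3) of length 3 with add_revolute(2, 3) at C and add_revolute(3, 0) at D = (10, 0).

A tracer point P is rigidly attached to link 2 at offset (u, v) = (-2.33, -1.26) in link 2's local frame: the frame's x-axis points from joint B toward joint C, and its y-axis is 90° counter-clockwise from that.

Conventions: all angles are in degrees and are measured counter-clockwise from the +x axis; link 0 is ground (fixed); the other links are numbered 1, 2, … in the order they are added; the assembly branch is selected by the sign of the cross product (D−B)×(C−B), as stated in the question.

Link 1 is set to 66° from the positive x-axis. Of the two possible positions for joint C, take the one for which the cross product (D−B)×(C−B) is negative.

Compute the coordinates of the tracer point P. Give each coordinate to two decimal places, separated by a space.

A=(0,0), D=(10.00,0)
B = A + 3.00·(cos66°, sin66°) = (1.2202, 2.7406)
|BD| = 9.1976
circle(B,10.00) ∩ circle(D,3.00): a=9.5457, h=2.9797
  candidates: C₊=(11.2202,2.7406) cross=27.406; C₋=(9.4445,-2.9481) cross=-27.406
  branch - wants cross < 0 → take C=(9.4445,-2.9481) (cross=-27.406)
ex = (C−B)/|BC| = (0.8224,-0.5689); ey = (0.5689,0.8224)
P = B + -2.33·ex + -1.26·ey = (-1.4128,3.0299)

-1.41 3.03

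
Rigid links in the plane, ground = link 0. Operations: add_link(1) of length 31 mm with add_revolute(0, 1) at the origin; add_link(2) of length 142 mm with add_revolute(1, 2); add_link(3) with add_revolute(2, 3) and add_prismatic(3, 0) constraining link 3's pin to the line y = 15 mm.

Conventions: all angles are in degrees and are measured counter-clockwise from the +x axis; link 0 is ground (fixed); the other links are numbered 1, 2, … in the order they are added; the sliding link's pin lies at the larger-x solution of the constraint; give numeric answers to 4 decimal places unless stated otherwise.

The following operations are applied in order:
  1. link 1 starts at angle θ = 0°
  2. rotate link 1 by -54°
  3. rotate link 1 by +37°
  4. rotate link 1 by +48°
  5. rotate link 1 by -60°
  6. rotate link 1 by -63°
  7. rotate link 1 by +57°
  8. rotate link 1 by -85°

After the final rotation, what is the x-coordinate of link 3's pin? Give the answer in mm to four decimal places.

geometry: r = 31 mm, L = 142 mm, e = 15 mm; θ starts at 0°
rotate link 1 by -54°: θ ← 0° -54° = -54°
rotate link 1 by +37°: θ ← -54° +37° = -17°
rotate link 1 by +48°: θ ← -17° +48° = 31°
rotate link 1 by -60°: θ ← 31° -60° = -29°
rotate link 1 by -63°: θ ← -29° -63° = -92°
rotate link 1 by +57°: θ ← -92° +57° = -35°
rotate link 1 by -85°: θ ← -35° -85° = -120°
crank pin P = (r cos θ, r sin θ) = (-15.500000, -26.846788)
h = r sin θ − e = -26.846788 − 15 = -41.846788
x = r cos θ + √(L² − h²) = -15.500000 + 135.693944 = 120.193944

120.1939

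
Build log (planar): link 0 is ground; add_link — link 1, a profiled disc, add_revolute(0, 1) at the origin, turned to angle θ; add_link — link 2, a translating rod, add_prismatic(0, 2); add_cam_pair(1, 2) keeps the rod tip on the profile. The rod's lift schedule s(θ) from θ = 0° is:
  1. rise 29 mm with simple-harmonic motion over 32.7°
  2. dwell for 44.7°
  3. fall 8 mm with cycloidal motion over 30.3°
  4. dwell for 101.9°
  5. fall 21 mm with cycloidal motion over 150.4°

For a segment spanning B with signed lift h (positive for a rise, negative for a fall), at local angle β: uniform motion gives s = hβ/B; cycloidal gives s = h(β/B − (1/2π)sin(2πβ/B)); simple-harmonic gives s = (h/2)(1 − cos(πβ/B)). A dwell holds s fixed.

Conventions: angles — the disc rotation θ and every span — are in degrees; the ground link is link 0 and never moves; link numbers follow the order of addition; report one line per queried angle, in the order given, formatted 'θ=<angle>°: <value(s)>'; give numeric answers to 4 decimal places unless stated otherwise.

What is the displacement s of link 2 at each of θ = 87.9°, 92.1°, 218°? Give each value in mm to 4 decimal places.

seg 1 [0°–32.7°] simple-harmonic, h=29: full span → s += 29 → s = 29.0000
seg 2 [32.7°–77.4°] dwell: s stays 29.0000
seg 3 [77.4°–107.7°] cycloidal, h=-8: θ=87.9° here. β=10.5, B=30.3. -8·(0.3465 − sin(2π·0.3465)/(2π)) = -1.7262 → s = 27.2738
seg 3 [77.4°–107.7°] cycloidal, h=-8: θ=92.1° here. β=14.7, B=30.3. -8·(0.4851 − sin(2π·0.4851)/(2π)) = -3.7625 → s = 25.2375
seg 3 [77.4°–107.7°] cycloidal, h=-8: full span → s += -8 → s = 21.0000
seg 4 [107.7°–209.6°] dwell: s stays 21.0000
seg 5 [209.6°–360°] cycloidal, h=-21: θ=218° here. β=8.4, B=150.4. -21·(0.0559 − sin(2π·0.0559)/(2π)) = -0.0239 → s = 20.9761

θ=87.9°: 27.2738
θ=92.1°: 25.2375
θ=218°: 20.9761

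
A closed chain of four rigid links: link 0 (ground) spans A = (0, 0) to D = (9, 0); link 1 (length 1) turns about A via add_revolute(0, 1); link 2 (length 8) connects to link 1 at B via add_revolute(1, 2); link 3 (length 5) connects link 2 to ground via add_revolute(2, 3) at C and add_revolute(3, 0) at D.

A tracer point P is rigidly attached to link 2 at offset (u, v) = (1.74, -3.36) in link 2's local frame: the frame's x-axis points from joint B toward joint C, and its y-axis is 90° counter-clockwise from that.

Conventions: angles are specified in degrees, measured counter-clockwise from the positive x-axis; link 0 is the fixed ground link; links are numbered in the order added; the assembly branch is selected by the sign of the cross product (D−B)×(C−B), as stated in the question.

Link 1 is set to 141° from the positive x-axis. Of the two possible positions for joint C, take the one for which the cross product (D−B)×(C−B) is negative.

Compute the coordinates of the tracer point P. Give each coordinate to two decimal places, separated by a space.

A=(0,0), D=(9.00,0)
B = A + 1.00·(cos141°, sin141°) = (-0.7771, 0.6293)
|BD| = 9.7974
circle(B,8.00) ∩ circle(D,5.00): a=6.8890, h=4.0671
  candidates: C₊=(6.3589,4.2455) cross=39.847; C₋=(5.8364,-3.8719) cross=-39.847
  branch - wants cross < 0 → take C=(5.8364,-3.8719) (cross=-39.847)
ex = (C−B)/|BC| = (0.8267,-0.5627); ey = (0.5627,0.8267)
P = B + 1.74·ex + -3.36·ey = (-1.2292,-3.1274)

-1.23 -3.13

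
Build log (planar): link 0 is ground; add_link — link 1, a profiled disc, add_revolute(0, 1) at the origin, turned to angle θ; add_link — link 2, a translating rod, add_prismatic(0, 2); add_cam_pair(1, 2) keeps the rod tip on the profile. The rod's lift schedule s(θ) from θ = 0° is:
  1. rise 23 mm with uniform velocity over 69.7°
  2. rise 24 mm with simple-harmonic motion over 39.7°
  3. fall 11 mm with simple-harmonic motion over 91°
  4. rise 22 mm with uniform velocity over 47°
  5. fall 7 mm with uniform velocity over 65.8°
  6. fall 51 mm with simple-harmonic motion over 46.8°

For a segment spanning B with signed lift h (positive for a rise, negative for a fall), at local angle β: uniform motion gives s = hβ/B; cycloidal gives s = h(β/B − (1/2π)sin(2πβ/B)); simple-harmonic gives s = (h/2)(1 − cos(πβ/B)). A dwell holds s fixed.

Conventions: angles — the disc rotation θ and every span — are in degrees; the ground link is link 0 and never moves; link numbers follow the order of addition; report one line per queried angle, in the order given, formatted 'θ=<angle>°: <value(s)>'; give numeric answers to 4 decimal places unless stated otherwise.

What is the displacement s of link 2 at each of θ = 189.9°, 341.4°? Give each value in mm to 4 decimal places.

seg 1 [0°–69.7°] uniform, h=23: full span → s += 23 → s = 23.0000
seg 2 [69.7°–109.4°] simple-harmonic, h=24: full span → s += 24 → s = 47.0000
seg 3 [109.4°–200.4°] simple-harmonic, h=-11: θ=189.9° here. β=80.5, B=91. -11/2·(1 − cos(π·0.8846)) = -10.6426 → s = 36.3574
seg 3 [109.4°–200.4°] simple-harmonic, h=-11: full span → s += -11 → s = 36.0000
seg 4 [200.4°–247.4°] uniform, h=22: full span → s += 22 → s = 58.0000
seg 5 [247.4°–313.2°] uniform, h=-7: full span → s += -7 → s = 51.0000
seg 6 [313.2°–360°] simple-harmonic, h=-51: θ=341.4° here. β=28.2, B=46.8. -51/2·(1 − cos(π·0.6026)) = -33.5750 → s = 17.4250

θ=189.9°: 36.3574
θ=341.4°: 17.4250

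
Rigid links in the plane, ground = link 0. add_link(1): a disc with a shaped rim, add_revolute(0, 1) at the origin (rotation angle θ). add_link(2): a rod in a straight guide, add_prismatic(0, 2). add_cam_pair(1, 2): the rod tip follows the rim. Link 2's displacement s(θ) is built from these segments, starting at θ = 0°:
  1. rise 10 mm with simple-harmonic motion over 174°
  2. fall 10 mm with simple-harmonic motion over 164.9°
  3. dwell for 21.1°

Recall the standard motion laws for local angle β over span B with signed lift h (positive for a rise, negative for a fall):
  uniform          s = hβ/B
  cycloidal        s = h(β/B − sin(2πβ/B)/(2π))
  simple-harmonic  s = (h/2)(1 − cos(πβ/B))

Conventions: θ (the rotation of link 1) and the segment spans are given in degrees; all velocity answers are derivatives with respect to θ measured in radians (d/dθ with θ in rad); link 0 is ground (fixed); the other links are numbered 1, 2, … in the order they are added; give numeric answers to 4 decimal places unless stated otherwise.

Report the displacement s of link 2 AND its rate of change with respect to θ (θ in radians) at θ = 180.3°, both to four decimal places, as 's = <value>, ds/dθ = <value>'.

segment 1 (0° to 174°, simple-harmonic, h = 10) is passed completely: s = 0.0000 + (10) = 10.0000
θ = 180.3° falls in segment 2 (174° to 338.9°, simple-harmonic, h = -10): β = 180.3 − 174 = 6.3°, B = 164.9°; Δs = -10/2·(1 − cos(π·0.0382)) = -0.0360; s = 10.0000 − 0.0360 = 9.9640
velocity in seg [174°–338.9°] (simple-harmonic), θ in radians: β = 6.3° = 0.1100 rad, B = 164.9° = 2.8780 rad; ds/dθ = (πh/(2B)) sin(πβ/B) = (π·(-10)/(2·2.8780)) sin(π·0.0382) = -0.653504 mm/rad

s = 9.9640, ds/dθ = -0.6535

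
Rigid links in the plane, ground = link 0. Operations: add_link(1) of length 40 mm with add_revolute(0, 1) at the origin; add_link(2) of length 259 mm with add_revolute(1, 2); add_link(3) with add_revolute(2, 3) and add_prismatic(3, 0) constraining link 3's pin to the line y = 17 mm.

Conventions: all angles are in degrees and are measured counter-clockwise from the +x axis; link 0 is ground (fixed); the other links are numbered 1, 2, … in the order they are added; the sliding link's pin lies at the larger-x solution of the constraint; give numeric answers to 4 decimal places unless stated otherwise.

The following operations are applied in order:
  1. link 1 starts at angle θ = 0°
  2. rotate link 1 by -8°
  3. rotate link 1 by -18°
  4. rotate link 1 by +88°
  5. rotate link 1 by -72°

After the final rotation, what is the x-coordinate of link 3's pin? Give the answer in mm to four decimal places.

geometry: r = 40 mm, L = 259 mm, e = 17 mm; θ starts at 0°
rotate link 1 by -8°: θ ← 0° -8° = -8°
rotate link 1 by -18°: θ ← -8° -18° = -26°
rotate link 1 by +88°: θ ← -26° +88° = 62°
rotate link 1 by -72°: θ ← 62° -72° = -10°
crank pin P = (r cos θ, r sin θ) = (39.392310, -6.945927)
h = r sin θ − e = -6.945927 − 17 = -23.945927
x = r cos θ + √(L² − h²) = 39.392310 + 257.890660 = 297.282970

297.2830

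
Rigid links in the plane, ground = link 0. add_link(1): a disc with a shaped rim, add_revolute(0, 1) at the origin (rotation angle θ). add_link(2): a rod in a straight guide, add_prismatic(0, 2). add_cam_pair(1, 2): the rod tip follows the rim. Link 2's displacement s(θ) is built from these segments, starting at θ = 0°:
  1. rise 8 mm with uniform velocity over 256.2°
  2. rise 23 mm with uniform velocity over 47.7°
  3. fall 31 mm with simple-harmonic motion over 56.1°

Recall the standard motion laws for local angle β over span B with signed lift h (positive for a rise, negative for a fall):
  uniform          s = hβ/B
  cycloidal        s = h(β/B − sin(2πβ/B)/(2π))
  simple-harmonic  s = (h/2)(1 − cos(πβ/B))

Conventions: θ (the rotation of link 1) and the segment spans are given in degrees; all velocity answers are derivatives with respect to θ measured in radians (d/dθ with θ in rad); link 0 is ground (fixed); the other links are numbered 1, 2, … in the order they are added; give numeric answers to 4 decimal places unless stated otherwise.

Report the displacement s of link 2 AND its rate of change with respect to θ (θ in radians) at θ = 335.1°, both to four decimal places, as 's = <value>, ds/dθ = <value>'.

segment 1 (0° to 256.2°, uniform, h = 8) is passed completely: s = 0.0000 + (8) = 8.0000
segment 2 (256.2° to 303.9°, uniform, h = 23) is passed completely: s = 8.0000 + (23) = 31.0000
θ = 335.1° falls in segment 3 (303.9° to 360°, simple-harmonic, h = -31): β = 335.1 − 303.9 = 31.2°, B = 56.1°; Δs = -31/2·(1 − cos(π·0.5561)) = -18.2200; s = 31.0000 − 18.2200 = 12.7800
velocity in seg [303.9°–360°] (simple-harmonic), θ in radians: β = 31.2° = 0.5445 rad, B = 56.1° = 0.9791 rad; ds/dθ = (πh/(2B)) sin(πβ/B) = (π·(-31)/(2·0.9791)) sin(π·0.5561) = -48.960864 mm/rad

s = 12.7800, ds/dθ = -48.9609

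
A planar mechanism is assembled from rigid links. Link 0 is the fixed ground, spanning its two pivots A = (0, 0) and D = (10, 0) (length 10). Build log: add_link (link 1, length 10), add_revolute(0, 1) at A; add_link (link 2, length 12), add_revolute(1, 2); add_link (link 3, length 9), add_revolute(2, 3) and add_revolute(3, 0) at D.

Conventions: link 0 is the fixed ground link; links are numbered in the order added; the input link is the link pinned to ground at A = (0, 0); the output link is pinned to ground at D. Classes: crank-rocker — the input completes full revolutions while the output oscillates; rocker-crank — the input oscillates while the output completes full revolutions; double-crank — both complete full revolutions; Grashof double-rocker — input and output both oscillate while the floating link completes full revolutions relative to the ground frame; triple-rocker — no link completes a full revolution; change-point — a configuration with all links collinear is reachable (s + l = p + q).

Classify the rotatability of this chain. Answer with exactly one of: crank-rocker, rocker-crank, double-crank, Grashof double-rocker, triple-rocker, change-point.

lengths: ground=10, input=10, coupler=12, output=9
sorted: s=9 (shortest), l=12 (longest), p+q=20
s + l = 21 vs p + q = 20
s + l > p + q → non-Grashof → no link fully rotates → triple-rocker

triple-rocker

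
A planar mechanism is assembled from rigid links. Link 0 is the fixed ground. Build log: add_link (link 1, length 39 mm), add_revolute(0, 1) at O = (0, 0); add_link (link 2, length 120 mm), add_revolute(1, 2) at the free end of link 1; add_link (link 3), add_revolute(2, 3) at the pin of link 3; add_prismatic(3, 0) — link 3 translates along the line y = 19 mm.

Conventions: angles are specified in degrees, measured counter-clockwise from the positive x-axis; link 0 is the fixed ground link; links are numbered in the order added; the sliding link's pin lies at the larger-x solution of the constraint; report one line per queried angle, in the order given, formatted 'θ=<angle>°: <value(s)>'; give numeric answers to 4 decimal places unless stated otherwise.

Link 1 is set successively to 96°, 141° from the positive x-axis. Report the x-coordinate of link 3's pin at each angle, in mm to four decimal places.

geometry: r = 39 mm, L = 120 mm, e = 19 mm
θ=96°: crank pin P = (r cos θ, r sin θ) = (-4.076610, 38.786354)
θ=96°: h = r sin θ − e = 38.786354 − 19 = 19.786354
θ=96°: x = r cos θ + √(L² − h²) = -4.076610 + 118.357510 = 114.280900
θ=141°: crank pin P = (r cos θ, r sin θ) = (-30.308692, 24.543495)
θ=141°: h = r sin θ − e = 24.543495 − 19 = 5.543495
θ=141°: x = r cos θ + √(L² − h²) = -30.308692 + 119.871889 = 89.563196

θ=96°: 114.2809
θ=141°: 89.5632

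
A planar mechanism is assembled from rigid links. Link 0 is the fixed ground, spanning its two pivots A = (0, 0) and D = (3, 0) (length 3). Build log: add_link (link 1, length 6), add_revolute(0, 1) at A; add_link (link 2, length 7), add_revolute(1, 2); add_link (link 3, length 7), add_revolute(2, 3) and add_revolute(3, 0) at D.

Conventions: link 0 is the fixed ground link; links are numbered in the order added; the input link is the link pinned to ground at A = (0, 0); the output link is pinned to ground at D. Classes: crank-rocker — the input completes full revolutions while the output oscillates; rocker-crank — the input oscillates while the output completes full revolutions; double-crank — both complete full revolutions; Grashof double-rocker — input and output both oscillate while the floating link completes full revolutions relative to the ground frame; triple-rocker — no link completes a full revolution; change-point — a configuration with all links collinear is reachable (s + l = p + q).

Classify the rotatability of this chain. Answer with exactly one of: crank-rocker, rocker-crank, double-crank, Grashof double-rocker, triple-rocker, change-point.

lengths: ground=3, input=6, coupler=7, output=7
sorted: s=3 (shortest), l=7 (longest), p+q=13
s + l = 10 vs p + q = 13
s + l < p + q (Grashof) with shortest = ground link → double-crank

double-crank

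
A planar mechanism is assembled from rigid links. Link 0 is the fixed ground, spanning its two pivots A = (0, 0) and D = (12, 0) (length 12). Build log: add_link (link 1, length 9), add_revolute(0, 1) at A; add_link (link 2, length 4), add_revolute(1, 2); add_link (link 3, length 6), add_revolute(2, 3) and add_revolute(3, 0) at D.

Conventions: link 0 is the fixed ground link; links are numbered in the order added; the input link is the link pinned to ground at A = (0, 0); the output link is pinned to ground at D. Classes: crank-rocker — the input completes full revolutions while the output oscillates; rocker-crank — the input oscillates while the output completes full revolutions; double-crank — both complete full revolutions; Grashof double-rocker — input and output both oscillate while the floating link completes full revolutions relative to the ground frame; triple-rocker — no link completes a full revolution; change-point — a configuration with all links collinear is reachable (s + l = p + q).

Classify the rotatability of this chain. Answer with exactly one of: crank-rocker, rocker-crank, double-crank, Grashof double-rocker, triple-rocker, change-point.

lengths: ground=12, input=9, coupler=4, output=6
sorted: s=4 (shortest), l=12 (longest), p+q=15
s + l = 16 vs p + q = 15
s + l > p + q → non-Grashof → no link fully rotates → triple-rocker

triple-rocker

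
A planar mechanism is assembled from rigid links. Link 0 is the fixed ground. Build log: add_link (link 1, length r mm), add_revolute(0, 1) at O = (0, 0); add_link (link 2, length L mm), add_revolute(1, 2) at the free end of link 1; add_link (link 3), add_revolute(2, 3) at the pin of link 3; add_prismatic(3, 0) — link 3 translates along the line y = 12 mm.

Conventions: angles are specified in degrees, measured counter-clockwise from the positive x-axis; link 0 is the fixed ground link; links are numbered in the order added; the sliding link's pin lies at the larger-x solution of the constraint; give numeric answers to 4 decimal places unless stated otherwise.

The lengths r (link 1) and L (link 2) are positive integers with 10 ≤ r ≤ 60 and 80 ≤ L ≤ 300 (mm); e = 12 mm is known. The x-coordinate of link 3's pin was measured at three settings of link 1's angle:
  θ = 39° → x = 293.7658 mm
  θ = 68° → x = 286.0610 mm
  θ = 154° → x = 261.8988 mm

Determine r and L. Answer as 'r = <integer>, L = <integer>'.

constraint per measurement: (x − r cos θ)² + (r sin θ − e)² = L²
subtracting the θ₁ and θ₂ equations cancels the r² and L² terms:
r = (x₁² − x₂²) / (2[(x₁cos θ₁ + e sin θ₁) − (x₂cos θ₂ + e sin θ₂)]) = 19.0000 → r = 19
L² = (x₁ − r cos θ₁)² + (r sin θ₁ − e)² = 77841.0168 → L = 279.0000 → L = 279
check at θ₃=154°: x = 261.8988 (printed 261.8988) ✓

r = 19, L = 279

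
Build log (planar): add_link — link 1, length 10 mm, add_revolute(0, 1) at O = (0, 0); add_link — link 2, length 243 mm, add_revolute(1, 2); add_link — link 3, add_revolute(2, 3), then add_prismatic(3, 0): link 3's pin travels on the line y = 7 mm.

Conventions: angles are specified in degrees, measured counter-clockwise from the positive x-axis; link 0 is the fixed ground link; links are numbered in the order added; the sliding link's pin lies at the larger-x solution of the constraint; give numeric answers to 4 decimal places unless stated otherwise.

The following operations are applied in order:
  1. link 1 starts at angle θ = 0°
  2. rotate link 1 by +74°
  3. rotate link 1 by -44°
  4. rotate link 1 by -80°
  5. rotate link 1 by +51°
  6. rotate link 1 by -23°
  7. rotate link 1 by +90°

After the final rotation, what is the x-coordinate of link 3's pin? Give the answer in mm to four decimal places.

geometry: r = 10 mm, L = 243 mm, e = 7 mm; θ starts at 0°
rotate link 1 by +74°: θ ← 0° +74° = 74°
rotate link 1 by -44°: θ ← 74° -44° = 30°
rotate link 1 by -80°: θ ← 30° -80° = -50°
rotate link 1 by +51°: θ ← -50° +51° = 1°
rotate link 1 by -23°: θ ← 1° -23° = -22°
rotate link 1 by +90°: θ ← -22° +90° = 68°
crank pin P = (r cos θ, r sin θ) = (3.746066, 9.271839)
h = r sin θ − e = 9.271839 − 7 = 2.271839
x = r cos θ + √(L² − h²) = 3.746066 + 242.989380 = 246.735446

246.7354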